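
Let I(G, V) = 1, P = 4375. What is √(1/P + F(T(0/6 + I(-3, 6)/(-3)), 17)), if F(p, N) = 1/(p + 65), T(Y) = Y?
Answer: √18087202/33950 ≈ 0.12527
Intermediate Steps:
F(p, N) = 1/(65 + p)
√(1/P + F(T(0/6 + I(-3, 6)/(-3)), 17)) = √(1/4375 + 1/(65 + (0/6 + 1/(-3)))) = √(1/4375 + 1/(65 + (0*(⅙) + 1*(-⅓)))) = √(1/4375 + 1/(65 + (0 - ⅓))) = √(1/4375 + 1/(65 - ⅓)) = √(1/4375 + 1/(194/3)) = √(1/4375 + 3/194) = √(13319/848750) = √18087202/33950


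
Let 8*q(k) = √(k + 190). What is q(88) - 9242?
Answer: -9242 + √278/8 ≈ -9239.9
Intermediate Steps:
q(k) = √(190 + k)/8 (q(k) = √(k + 190)/8 = √(190 + k)/8)
q(88) - 9242 = √(190 + 88)/8 - 9242 = √278/8 - 9242 = -9242 + √278/8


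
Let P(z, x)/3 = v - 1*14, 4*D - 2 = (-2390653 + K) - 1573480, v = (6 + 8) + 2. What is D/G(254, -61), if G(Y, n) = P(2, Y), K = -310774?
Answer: -4274905/24 ≈ -1.7812e+5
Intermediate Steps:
v = 16 (v = 14 + 2 = 16)
D = -4274905/4 (D = 1/2 + ((-2390653 - 310774) - 1573480)/4 = 1/2 + (-2701427 - 1573480)/4 = 1/2 + (1/4)*(-4274907) = 1/2 - 4274907/4 = -4274905/4 ≈ -1.0687e+6)
P(z, x) = 6 (P(z, x) = 3*(16 - 1*14) = 3*(16 - 14) = 3*2 = 6)
G(Y, n) = 6
D/G(254, -61) = -4274905/4/6 = -4274905/4*1/6 = -4274905/24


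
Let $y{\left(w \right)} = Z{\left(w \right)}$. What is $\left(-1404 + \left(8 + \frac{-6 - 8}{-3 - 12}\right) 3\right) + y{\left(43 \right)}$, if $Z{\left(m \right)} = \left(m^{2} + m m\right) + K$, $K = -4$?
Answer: $\frac{11584}{5} \approx 2316.8$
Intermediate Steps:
$Z{\left(m \right)} = -4 + 2 m^{2}$ ($Z{\left(m \right)} = \left(m^{2} + m m\right) - 4 = \left(m^{2} + m^{2}\right) - 4 = 2 m^{2} - 4 = -4 + 2 m^{2}$)
$y{\left(w \right)} = -4 + 2 w^{2}$
$\left(-1404 + \left(8 + \frac{-6 - 8}{-3 - 12}\right) 3\right) + y{\left(43 \right)} = \left(-1404 + \left(8 + \frac{-6 - 8}{-3 - 12}\right) 3\right) - \left(4 - 2 \cdot 43^{2}\right) = \left(-1404 + \left(8 - \frac{14}{-15}\right) 3\right) + \left(-4 + 2 \cdot 1849\right) = \left(-1404 + \left(8 - - \frac{14}{15}\right) 3\right) + \left(-4 + 3698\right) = \left(-1404 + \left(8 + \frac{14}{15}\right) 3\right) + 3694 = \left(-1404 + \frac{134}{15} \cdot 3\right) + 3694 = \left(-1404 + \frac{134}{5}\right) + 3694 = - \frac{6886}{5} + 3694 = \frac{11584}{5}$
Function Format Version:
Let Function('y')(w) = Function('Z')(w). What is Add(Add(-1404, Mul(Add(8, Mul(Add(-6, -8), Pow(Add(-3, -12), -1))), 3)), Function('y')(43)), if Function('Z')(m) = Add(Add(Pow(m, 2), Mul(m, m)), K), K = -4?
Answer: Rational(11584, 5) ≈ 2316.8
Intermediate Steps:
Function('Z')(m) = Add(-4, Mul(2, Pow(m, 2))) (Function('Z')(m) = Add(Add(Pow(m, 2), Mul(m, m)), -4) = Add(Add(Pow(m, 2), Pow(m, 2)), -4) = Add(Mul(2, Pow(m, 2)), -4) = Add(-4, Mul(2, Pow(m, 2))))
Function('y')(w) = Add(-4, Mul(2, Pow(w, 2)))
Add(Add(-1404, Mul(Add(8, Mul(Add(-6, -8), Pow(Add(-3, -12), -1))), 3)), Function('y')(43)) = Add(Add(-1404, Mul(Add(8, Mul(Add(-6, -8), Pow(Add(-3, -12), -1))), 3)), Add(-4, Mul(2, Pow(43, 2)))) = Add(Add(-1404, Mul(Add(8, Mul(-14, Pow(-15, -1))), 3)), Add(-4, Mul(2, 1849))) = Add(Add(-1404, Mul(Add(8, Mul(-14, Rational(-1, 15))), 3)), Add(-4, 3698)) = Add(Add(-1404, Mul(Add(8, Rational(14, 15)), 3)), 3694) = Add(Add(-1404, Mul(Rational(134, 15), 3)), 3694) = Add(Add(-1404, Rational(134, 5)), 3694) = Add(Rational(-6886, 5), 3694) = Rational(11584, 5)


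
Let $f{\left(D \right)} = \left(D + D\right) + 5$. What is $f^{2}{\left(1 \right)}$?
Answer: $49$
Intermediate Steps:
$f{\left(D \right)} = 5 + 2 D$ ($f{\left(D \right)} = 2 D + 5 = 5 + 2 D$)
$f^{2}{\left(1 \right)} = \left(5 + 2 \cdot 1\right)^{2} = \left(5 + 2\right)^{2} = 7^{2} = 49$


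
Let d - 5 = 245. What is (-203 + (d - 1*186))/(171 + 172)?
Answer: -139/343 ≈ -0.40525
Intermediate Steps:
d = 250 (d = 5 + 245 = 250)
(-203 + (d - 1*186))/(171 + 172) = (-203 + (250 - 1*186))/(171 + 172) = (-203 + (250 - 186))/343 = (-203 + 64)*(1/343) = -139*1/343 = -139/343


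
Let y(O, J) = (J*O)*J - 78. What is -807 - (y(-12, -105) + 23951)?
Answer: 107620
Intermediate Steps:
y(O, J) = -78 + O*J² (y(O, J) = O*J² - 78 = -78 + O*J²)
-807 - (y(-12, -105) + 23951) = -807 - ((-78 - 12*(-105)²) + 23951) = -807 - ((-78 - 12*11025) + 23951) = -807 - ((-78 - 132300) + 23951) = -807 - (-132378 + 23951) = -807 - 1*(-108427) = -807 + 108427 = 107620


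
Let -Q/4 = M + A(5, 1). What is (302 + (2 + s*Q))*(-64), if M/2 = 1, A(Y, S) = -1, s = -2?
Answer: -19968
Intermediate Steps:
M = 2 (M = 2*1 = 2)
Q = -4 (Q = -4*(2 - 1) = -4*1 = -4)
(302 + (2 + s*Q))*(-64) = (302 + (2 - 2*(-4)))*(-64) = (302 + (2 + 8))*(-64) = (302 + 10)*(-64) = 312*(-64) = -19968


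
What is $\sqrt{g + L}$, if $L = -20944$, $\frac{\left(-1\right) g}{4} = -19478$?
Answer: $2 \sqrt{14242} \approx 238.68$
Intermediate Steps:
$g = 77912$ ($g = \left(-4\right) \left(-19478\right) = 77912$)
$\sqrt{g + L} = \sqrt{77912 - 20944} = \sqrt{56968} = 2 \sqrt{14242}$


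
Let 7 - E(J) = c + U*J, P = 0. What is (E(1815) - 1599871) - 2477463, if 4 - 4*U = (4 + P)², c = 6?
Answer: -4071888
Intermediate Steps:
U = -3 (U = 1 - (4 + 0)²/4 = 1 - ¼*4² = 1 - ¼*16 = 1 - 4 = -3)
E(J) = 1 + 3*J (E(J) = 7 - (6 - 3*J) = 7 + (-6 + 3*J) = 1 + 3*J)
(E(1815) - 1599871) - 2477463 = ((1 + 3*1815) - 1599871) - 2477463 = ((1 + 5445) - 1599871) - 2477463 = (5446 - 1599871) - 2477463 = -1594425 - 2477463 = -4071888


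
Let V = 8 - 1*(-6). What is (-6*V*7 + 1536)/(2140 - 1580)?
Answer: 237/140 ≈ 1.6929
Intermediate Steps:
V = 14 (V = 8 + 6 = 14)
(-6*V*7 + 1536)/(2140 - 1580) = (-6*14*7 + 1536)/(2140 - 1580) = (-84*7 + 1536)/560 = (-588 + 1536)*(1/560) = 948*(1/560) = 237/140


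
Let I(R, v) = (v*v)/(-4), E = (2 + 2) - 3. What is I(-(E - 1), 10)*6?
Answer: -150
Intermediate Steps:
E = 1 (E = 4 - 3 = 1)
I(R, v) = -v**2/4 (I(R, v) = v**2*(-1/4) = -v**2/4)
I(-(E - 1), 10)*6 = -1/4*10**2*6 = -1/4*100*6 = -25*6 = -150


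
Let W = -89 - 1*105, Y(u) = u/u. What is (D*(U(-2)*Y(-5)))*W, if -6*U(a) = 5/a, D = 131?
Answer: -63535/6 ≈ -10589.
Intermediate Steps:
Y(u) = 1
W = -194 (W = -89 - 105 = -194)
U(a) = -5/(6*a)
(D*(U(-2)*Y(-5)))*W = (131*(-⅚/(-2)*1))*(-194) = (131*(-⅚*(-½)*1))*(-194) = (131*((5/12)*1))*(-194) = (131*(5/12))*(-194) = (655/12)*(-194) = -63535/6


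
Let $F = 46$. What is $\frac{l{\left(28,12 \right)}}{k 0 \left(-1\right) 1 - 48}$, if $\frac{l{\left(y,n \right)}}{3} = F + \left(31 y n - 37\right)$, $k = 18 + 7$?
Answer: $- \frac{10425}{16} \approx -651.56$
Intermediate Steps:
$k = 25$
$l{\left(y,n \right)} = 27 + 93 n y$ ($l{\left(y,n \right)} = 3 \left(46 + \left(31 y n - 37\right)\right) = 3 \left(46 + \left(31 n y - 37\right)\right) = 3 \left(46 + \left(-37 + 31 n y\right)\right) = 3 \left(9 + 31 n y\right) = 27 + 93 n y$)
$\frac{l{\left(28,12 \right)}}{k 0 \left(-1\right) 1 - 48} = \frac{27 + 93 \cdot 12 \cdot 28}{25 \cdot 0 \left(-1\right) 1 - 48} = \frac{27 + 31248}{25 \cdot 0 \cdot 1 - 48} = \frac{31275}{25 \cdot 0 - 48} = \frac{31275}{0 - 48} = \frac{31275}{-48} = 31275 \left(- \frac{1}{48}\right) = - \frac{10425}{16}$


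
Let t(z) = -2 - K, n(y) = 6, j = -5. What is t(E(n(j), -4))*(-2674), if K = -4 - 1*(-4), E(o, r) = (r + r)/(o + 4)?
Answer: 5348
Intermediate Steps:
E(o, r) = 2*r/(4 + o) (E(o, r) = (2*r)/(4 + o) = 2*r/(4 + o))
K = 0 (K = -4 + 4 = 0)
t(z) = -2 (t(z) = -2 - 1*0 = -2 + 0 = -2)
t(E(n(j), -4))*(-2674) = -2*(-2674) = 5348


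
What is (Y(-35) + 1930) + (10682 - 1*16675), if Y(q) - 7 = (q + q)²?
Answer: 844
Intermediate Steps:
Y(q) = 7 + 4*q² (Y(q) = 7 + (q + q)² = 7 + (2*q)² = 7 + 4*q²)
(Y(-35) + 1930) + (10682 - 1*16675) = ((7 + 4*(-35)²) + 1930) + (10682 - 1*16675) = ((7 + 4*1225) + 1930) + (10682 - 16675) = ((7 + 4900) + 1930) - 5993 = (4907 + 1930) - 5993 = 6837 - 5993 = 844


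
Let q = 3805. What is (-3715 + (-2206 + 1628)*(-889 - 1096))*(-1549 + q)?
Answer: 2579995440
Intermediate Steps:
(-3715 + (-2206 + 1628)*(-889 - 1096))*(-1549 + q) = (-3715 + (-2206 + 1628)*(-889 - 1096))*(-1549 + 3805) = (-3715 - 578*(-1985))*2256 = (-3715 + 1147330)*2256 = 1143615*2256 = 2579995440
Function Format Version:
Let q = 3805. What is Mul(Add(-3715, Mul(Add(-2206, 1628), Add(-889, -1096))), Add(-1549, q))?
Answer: 2579995440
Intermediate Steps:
Mul(Add(-3715, Mul(Add(-2206, 1628), Add(-889, -1096))), Add(-1549, q)) = Mul(Add(-3715, Mul(Add(-2206, 1628), Add(-889, -1096))), Add(-1549, 3805)) = Mul(Add(-3715, Mul(-578, -1985)), 2256) = Mul(Add(-3715, 1147330), 2256) = Mul(1143615, 2256) = 2579995440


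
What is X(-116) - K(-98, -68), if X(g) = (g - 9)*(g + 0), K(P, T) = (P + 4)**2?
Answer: 5664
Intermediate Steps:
K(P, T) = (4 + P)**2
X(g) = g*(-9 + g) (X(g) = (-9 + g)*g = g*(-9 + g))
X(-116) - K(-98, -68) = -116*(-9 - 116) - (4 - 98)**2 = -116*(-125) - 1*(-94)**2 = 14500 - 1*8836 = 14500 - 8836 = 5664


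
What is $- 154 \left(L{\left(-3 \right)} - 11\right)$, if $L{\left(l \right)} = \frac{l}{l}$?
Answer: $1540$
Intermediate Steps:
$L{\left(l \right)} = 1$
$- 154 \left(L{\left(-3 \right)} - 11\right) = - 154 \left(1 - 11\right) = \left(-154\right) \left(-10\right) = 1540$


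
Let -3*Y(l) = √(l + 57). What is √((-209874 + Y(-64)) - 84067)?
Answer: √(-2645469 - 3*I*√7)/3 ≈ 0.00081333 - 542.16*I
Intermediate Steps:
Y(l) = -√(57 + l)/3 (Y(l) = -√(l + 57)/3 = -√(57 + l)/3)
√((-209874 + Y(-64)) - 84067) = √((-209874 - √(57 - 64)/3) - 84067) = √((-209874 - I*√7/3) - 84067) = √(-293941 - I*√7/3)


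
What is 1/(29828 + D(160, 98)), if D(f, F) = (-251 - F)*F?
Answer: -1/4374 ≈ -0.00022862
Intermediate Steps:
D(f, F) = F*(-251 - F)
1/(29828 + D(160, 98)) = 1/(29828 - 1*98*(251 + 98)) = 1/(29828 - 1*98*349) = 1/(29828 - 34202) = 1/(-4374) = -1/4374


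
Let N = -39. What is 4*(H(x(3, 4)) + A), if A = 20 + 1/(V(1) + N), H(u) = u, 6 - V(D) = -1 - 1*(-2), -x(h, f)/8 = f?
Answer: -818/17 ≈ -48.118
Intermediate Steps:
x(h, f) = -8*f
V(D) = 5 (V(D) = 6 - (-1 - 1*(-2)) = 6 - (-1 + 2) = 6 - 1*1 = 6 - 1 = 5)
A = 679/34 (A = 20 + 1/(5 - 39) = 20 + 1/(-34) = 20 - 1/34 = 679/34 ≈ 19.971)
4*(H(x(3, 4)) + A) = 4*(-8*4 + 679/34) = 4*(-32 + 679/34) = 4*(-409/34) = -818/17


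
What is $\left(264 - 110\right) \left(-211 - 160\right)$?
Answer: $-57134$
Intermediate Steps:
$\left(264 - 110\right) \left(-211 - 160\right) = 154 \left(-371\right) = -57134$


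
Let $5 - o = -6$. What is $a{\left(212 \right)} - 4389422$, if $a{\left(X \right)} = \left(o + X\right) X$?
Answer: $-4342146$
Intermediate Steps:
$o = 11$ ($o = 5 - -6 = 5 + 6 = 11$)
$a{\left(X \right)} = X \left(11 + X\right)$ ($a{\left(X \right)} = \left(11 + X\right) X = X \left(11 + X\right)$)
$a{\left(212 \right)} - 4389422 = 212 \left(11 + 212\right) - 4389422 = 212 \cdot 223 - 4389422 = 47276 - 4389422 = -4342146$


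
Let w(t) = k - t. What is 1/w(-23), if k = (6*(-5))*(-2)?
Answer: 1/83 ≈ 0.012048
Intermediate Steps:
k = 60 (k = -30*(-2) = 60)
w(t) = 60 - t
1/w(-23) = 1/(60 - 1*(-23)) = 1/(60 + 23) = 1/83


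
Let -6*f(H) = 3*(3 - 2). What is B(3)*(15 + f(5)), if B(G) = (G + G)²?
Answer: 522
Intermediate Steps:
B(G) = 4*G² (B(G) = (2*G)² = 4*G²)
f(H) = -½ (f(H) = -(3 - 2)/2 = -1/2 = -⅙*3 = -½)
B(3)*(15 + f(5)) = (4*3²)*(15 - ½) = (4*9)*(29/2) = 36*(29/2) = 522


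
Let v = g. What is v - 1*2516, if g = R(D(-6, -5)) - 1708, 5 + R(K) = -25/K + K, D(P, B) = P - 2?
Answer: -33871/8 ≈ -4233.9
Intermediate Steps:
D(P, B) = -2 + P
R(K) = -5 + K - 25/K (R(K) = -5 + (-25/K + K) = -5 + (K - 25/K) = -5 + K - 25/K)
g = -13743/8 (g = (-5 + (-2 - 6) - 25/(-2 - 6)) - 1708 = (-5 - 8 - 25/(-8)) - 1708 = (-5 - 8 - 25*(-1/8)) - 1708 = (-5 - 8 + 25/8) - 1708 = -79/8 - 1708 = -13743/8 ≈ -1717.9)
v = -13743/8 ≈ -1717.9
v - 1*2516 = -13743/8 - 1*2516 = -13743/8 - 2516 = -33871/8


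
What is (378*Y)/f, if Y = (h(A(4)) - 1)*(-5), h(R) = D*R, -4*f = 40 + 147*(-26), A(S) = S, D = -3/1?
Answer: 49140/1891 ≈ 25.986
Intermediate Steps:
D = -3 (D = -3*1 = -3)
f = 1891/2 (f = -(40 + 147*(-26))/4 = -(40 - 3822)/4 = -¼*(-3782) = 1891/2 ≈ 945.50)
h(R) = -3*R
Y = 65 (Y = (-3*4 - 1)*(-5) = (-12 - 1)*(-5) = -13*(-5) = 65)
(378*Y)/f = (378*65)/(1891/2) = 24570*(2/1891) = 49140/1891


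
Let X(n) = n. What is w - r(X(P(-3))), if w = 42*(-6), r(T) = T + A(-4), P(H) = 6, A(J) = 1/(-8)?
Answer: -2063/8 ≈ -257.88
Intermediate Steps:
A(J) = -⅛
r(T) = -⅛ + T (r(T) = T - ⅛ = -⅛ + T)
w = -252
w - r(X(P(-3))) = -252 - (-⅛ + 6) = -252 - 1*47/8 = -252 - 47/8 = -2063/8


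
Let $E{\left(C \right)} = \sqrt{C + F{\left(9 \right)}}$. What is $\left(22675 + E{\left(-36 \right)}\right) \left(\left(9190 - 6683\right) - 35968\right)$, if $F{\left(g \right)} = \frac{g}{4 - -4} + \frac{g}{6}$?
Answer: $-758728175 - \frac{33461 i \sqrt{534}}{4} \approx -7.5873 \cdot 10^{8} - 1.9331 \cdot 10^{5} i$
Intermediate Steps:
$F{\left(g \right)} = \frac{7 g}{24}$ ($F{\left(g \right)} = \frac{g}{4 + 4} + g \frac{1}{6} = \frac{g}{8} + \frac{g}{6} = \frac{7 g}{24}$)
$E{\left(C \right)} = \sqrt{\frac{21}{8} + C}$ ($E{\left(C \right)} = \sqrt{C + \frac{7}{24} \cdot 9} = \sqrt{C + \frac{21}{8}} = \sqrt{\frac{21}{8} + C}$)
$\left(22675 + E{\left(-36 \right)}\right) \left(\left(9190 - 6683\right) - 35968\right) = \left(22675 + \frac{\sqrt{42 + 16 \left(-36\right)}}{4}\right) \left(\left(9190 - 6683\right) - 35968\right) = \left(22675 + \frac{\sqrt{42 - 576}}{4}\right) \left(2507 - 35968\right) = \left(22675 + \frac{\sqrt{-534}}{4}\right) \left(-33461\right) = \left(22675 + \frac{i \sqrt{534}}{4}\right) \left(-33461\right) = -758728175 - \frac{33461 i \sqrt{534}}{4}$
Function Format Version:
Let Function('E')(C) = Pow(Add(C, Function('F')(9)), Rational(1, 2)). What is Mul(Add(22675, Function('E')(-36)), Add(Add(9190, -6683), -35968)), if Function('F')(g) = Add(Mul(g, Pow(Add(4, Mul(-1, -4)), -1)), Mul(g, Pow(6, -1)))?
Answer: Add(-758728175, Mul(Rational(-33461, 4), I, Pow(534, Rational(1, 2)))) ≈ Add(-7.5873e+8, Mul(-1.9331e+5, I))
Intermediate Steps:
Function('F')(g) = Mul(Rational(7, 24), g) (Function('F')(g) = Add(Mul(g, Pow(Add(4, 4), -1)), Mul(g, Rational(1, 6))) = Add(Mul(g, Pow(8, -1)), Mul(Rational(1, 6), g)) = Add(Mul(g, Rational(1, 8)), Mul(Rational(1, 6), g)) = Add(Mul(Rational(1, 8), g), Mul(Rational(1, 6), g)) = Mul(Rational(7, 24), g))
Function('E')(C) = Pow(Add(Rational(21, 8), C), Rational(1, 2)) (Function('E')(C) = Pow(Add(C, Mul(Rational(7, 24), 9)), Rational(1, 2)) = Pow(Add(C, Rational(21, 8)), Rational(1, 2)) = Pow(Add(Rational(21, 8), C), Rational(1, 2)))
Mul(Add(22675, Function('E')(-36)), Add(Add(9190, -6683), -35968)) = Mul(Add(22675, Mul(Rational(1, 4), Pow(Add(42, Mul(16, -36)), Rational(1, 2)))), Add(Add(9190, -6683), -35968)) = Mul(Add(22675, Mul(Rational(1, 4), Pow(Add(42, -576), Rational(1, 2)))), Add(2507, -35968)) = Mul(Add(22675, Mul(Rational(1, 4), Pow(-534, Rational(1, 2)))), -33461) = Mul(Add(22675, Mul(Rational(1, 4), Mul(I, Pow(534, Rational(1, 2))))), -33461) = Mul(Add(22675, Mul(Rational(1, 4), I, Pow(534, Rational(1, 2)))), -33461) = Add(-758728175, Mul(Rational(-33461, 4), I, Pow(534, Rational(1, 2))))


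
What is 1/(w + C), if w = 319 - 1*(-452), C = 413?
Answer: 1/1184 ≈ 0.00084459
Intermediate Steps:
w = 771 (w = 319 + 452 = 771)
1/(w + C) = 1/(771 + 413) = 1/1184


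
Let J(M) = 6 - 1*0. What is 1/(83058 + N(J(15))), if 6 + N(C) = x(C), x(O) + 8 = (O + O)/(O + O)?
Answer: 1/83045 ≈ 1.2042e-5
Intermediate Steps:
J(M) = 6 (J(M) = 6 + 0 = 6)
x(O) = -7 (x(O) = -8 + (O + O)/(O + O) = -8 + (2*O)/((2*O)) = -8 + (2*O)*(1/(2*O)) = -8 + 1 = -7)
N(C) = -13 (N(C) = -6 - 7 = -13)
1/(83058 + N(J(15))) = 1/(83058 - 13) = 1/83045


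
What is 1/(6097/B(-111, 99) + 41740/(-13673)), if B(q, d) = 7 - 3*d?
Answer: -3965170/95468881 ≈ -0.041534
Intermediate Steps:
1/(6097/B(-111, 99) + 41740/(-13673)) = 1/(6097/(7 - 3*99) + 41740/(-13673)) = 1/(6097/(7 - 297) + 41740*(-1/13673)) = 1/(6097/(-290) - 41740/13673) = 1/(6097*(-1/290) - 41740/13673) = 1/(-6097/290 - 41740/13673) = 1/(-95468881/3965170) = -3965170/95468881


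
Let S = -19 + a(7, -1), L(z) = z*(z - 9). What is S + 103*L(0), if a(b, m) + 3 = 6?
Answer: -16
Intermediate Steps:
L(z) = z*(-9 + z)
a(b, m) = 3 (a(b, m) = -3 + 6 = 3)
S = -16 (S = -19 + 3 = -16)
S + 103*L(0) = -16 + 103*(0*(-9 + 0)) = -16 + 103*(0*(-9)) = -16 + 103*0 = -16 + 0 = -16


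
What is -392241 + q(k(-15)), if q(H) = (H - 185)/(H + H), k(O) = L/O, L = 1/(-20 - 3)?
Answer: -424153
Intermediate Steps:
L = -1/23 (L = 1/(-23) = -1/23 ≈ -0.043478)
k(O) = -1/(23*O)
q(H) = (-185 + H)/(2*H) (q(H) = (-185 + H)/((2*H)) = (-185 + H)*(1/(2*H)) = (-185 + H)/(2*H))
-392241 + q(k(-15)) = -392241 + (-185 - 1/23/(-15))/(2*((-1/23/(-15)))) = -392241 + (-185 - 1/23*(-1/15))/(2*((-1/23*(-1/15)))) = -392241 + (-185 + 1/345)/(2*(1/345)) = -392241 + (½)*345*(-63824/345) = -392241 - 31912 = -424153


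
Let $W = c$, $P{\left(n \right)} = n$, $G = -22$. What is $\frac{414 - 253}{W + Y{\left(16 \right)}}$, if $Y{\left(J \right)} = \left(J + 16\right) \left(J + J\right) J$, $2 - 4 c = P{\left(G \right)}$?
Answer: $\frac{161}{16390} \approx 0.0098231$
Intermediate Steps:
$c = 6$ ($c = \frac{1}{2} - - \frac{11}{2} = \frac{1}{2} + \frac{11}{2} = 6$)
$W = 6$
$Y{\left(J \right)} = 2 J^{2} \left(16 + J\right)$ ($Y{\left(J \right)} = \left(16 + J\right) 2 J J = 2 J \left(16 + J\right) J = 2 J^{2} \left(16 + J\right)$)
$\frac{414 - 253}{W + Y{\left(16 \right)}} = \frac{414 - 253}{6 + 2 \cdot 16^{2} \left(16 + 16\right)} = \frac{161}{6 + 2 \cdot 256 \cdot 32} = \frac{161}{6 + 16384} = \frac{161}{16390}$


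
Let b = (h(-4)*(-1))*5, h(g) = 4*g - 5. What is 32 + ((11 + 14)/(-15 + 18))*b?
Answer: 907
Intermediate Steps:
h(g) = -5 + 4*g
b = 105 (b = ((-5 + 4*(-4))*(-1))*5 = ((-5 - 16)*(-1))*5 = -21*(-1)*5 = 21*5 = 105)
32 + ((11 + 14)/(-15 + 18))*b = 32 + ((11 + 14)/(-15 + 18))*105 = 32 + (25/3)*105 = 32 + 875 = 907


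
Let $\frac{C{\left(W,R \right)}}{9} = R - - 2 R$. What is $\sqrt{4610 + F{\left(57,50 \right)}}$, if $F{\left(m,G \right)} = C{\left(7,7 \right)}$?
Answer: $\sqrt{4799} \approx 69.275$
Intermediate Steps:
$C{\left(W,R \right)} = 27 R$ ($C{\left(W,R \right)} = 9 \left(R - - 2 R\right) = 9 \left(R + 2 R\right) = 9 \cdot 3 R = 27 R$)
$F{\left(m,G \right)} = 189$ ($F{\left(m,G \right)} = 27 \cdot 7 = 189$)
$\sqrt{4610 + F{\left(57,50 \right)}} = \sqrt{4610 + 189} = \sqrt{4799}$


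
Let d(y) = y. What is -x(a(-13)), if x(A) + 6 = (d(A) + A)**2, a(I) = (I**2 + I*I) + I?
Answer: -422494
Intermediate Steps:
a(I) = I + 2*I**2 (a(I) = (I**2 + I**2) + I = 2*I**2 + I = I + 2*I**2)
x(A) = -6 + 4*A**2 (x(A) = -6 + (A + A)**2 = -6 + (2*A)**2 = -6 + 4*A**2)
-x(a(-13)) = -(-6 + 4*(-13*(1 + 2*(-13)))**2) = -(-6 + 4*(-13*(1 - 26))**2) = -(-6 + 4*(-13*(-25))**2) = -(-6 + 4*325**2) = -(-6 + 4*105625) = -(-6 + 422500) = -1*422494 = -422494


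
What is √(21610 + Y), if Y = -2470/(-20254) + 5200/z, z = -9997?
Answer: √21481626297415/31529 ≈ 147.00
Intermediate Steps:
Y = -12555/31529 (Y = -2470/(-20254) + 5200/(-9997) = -2470*(-1/20254) + 5200*(-1/9997) = 5/41 - 400/769 = -12555/31529 ≈ -0.39820)
√(21610 + Y) = √(21610 - 12555/31529) = √(681329135/31529) = √21481626297415/31529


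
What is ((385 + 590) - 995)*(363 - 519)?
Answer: 3120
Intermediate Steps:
((385 + 590) - 995)*(363 - 519) = (975 - 995)*(-156) = -20*(-156) = 3120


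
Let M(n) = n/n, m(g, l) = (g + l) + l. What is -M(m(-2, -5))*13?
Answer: -13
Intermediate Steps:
m(g, l) = g + 2*l
M(n) = 1
-M(m(-2, -5))*13 = -1*1*13 = -1*13 = -13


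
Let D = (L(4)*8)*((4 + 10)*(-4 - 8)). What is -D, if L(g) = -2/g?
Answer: -672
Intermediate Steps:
D = 672 (D = (-2/4*8)*((4 + 10)*(-4 - 8)) = (-2*1/4*8)*(14*(-12)) = -1/2*8*(-168) = -4*(-168) = 672)
-D = -1*672 = -672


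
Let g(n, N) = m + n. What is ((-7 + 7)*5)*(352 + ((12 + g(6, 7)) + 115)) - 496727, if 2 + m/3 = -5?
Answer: -496727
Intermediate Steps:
m = -21 (m = -6 + 3*(-5) = -6 - 15 = -21)
g(n, N) = -21 + n
((-7 + 7)*5)*(352 + ((12 + g(6, 7)) + 115)) - 496727 = ((-7 + 7)*5)*(352 + ((12 + (-21 + 6)) + 115)) - 496727 = (0*5)*(352 + ((12 - 15) + 115)) - 496727 = 0*(352 + (-3 + 115)) - 496727 = 0*(352 + 112) - 496727 = 0*464 - 496727 = 0 - 496727 = -496727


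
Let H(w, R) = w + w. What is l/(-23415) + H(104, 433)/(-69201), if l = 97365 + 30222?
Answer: -2944672769/540113805 ≈ -5.4520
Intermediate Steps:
l = 127587
H(w, R) = 2*w
l/(-23415) + H(104, 433)/(-69201) = 127587/(-23415) + (2*104)/(-69201) = 127587*(-1/23415) + 208*(-1/69201) = -42529/7805 - 208/69201 = -2944672769/540113805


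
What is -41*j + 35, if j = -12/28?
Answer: 368/7 ≈ 52.571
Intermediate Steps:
j = -3/7 (j = -12*1/28 = -3/7 ≈ -0.42857)
-41*j + 35 = -41*(-3/7) + 35 = 123/7 + 35 = 368/7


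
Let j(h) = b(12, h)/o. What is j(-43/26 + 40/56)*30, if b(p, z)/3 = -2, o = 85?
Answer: -36/17 ≈ -2.1176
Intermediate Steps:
b(p, z) = -6 (b(p, z) = 3*(-2) = -6)
j(h) = -6/85
j(-43/26 + 40/56)*30 = -6/85*30 = -36/17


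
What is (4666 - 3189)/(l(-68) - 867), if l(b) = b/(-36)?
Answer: -13293/7786 ≈ -1.7073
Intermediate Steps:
l(b) = -b/36 (l(b) = b*(-1/36) = -b/36)
(4666 - 3189)/(l(-68) - 867) = (4666 - 3189)/(-1/36*(-68) - 867) = 1477/(17/9 - 867) = 1477/(-7786/9) = 1477*(-9/7786) = -13293/7786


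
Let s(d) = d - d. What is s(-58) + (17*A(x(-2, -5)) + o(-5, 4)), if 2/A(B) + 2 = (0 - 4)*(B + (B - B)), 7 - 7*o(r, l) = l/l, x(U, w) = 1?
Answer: -101/21 ≈ -4.8095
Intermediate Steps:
o(r, l) = 6/7 (o(r, l) = 1 - l/(7*l) = 1 - ⅐*1 = 1 - ⅐ = 6/7)
A(B) = 2/(-2 - 4*B) (A(B) = 2/(-2 + (0 - 4)*(B + (B - B))) = 2/(-2 - 4*(B + 0)) = 2/(-2 - 4*B))
s(d) = 0
s(-58) + (17*A(x(-2, -5)) + o(-5, 4)) = 0 + (17*(-1/(1 + 2*1)) + 6/7) = 0 + (17*(-1/(1 + 2)) + 6/7) = 0 + (17*(-1/3) + 6/7) = 0 + (17*(-1*⅓) + 6/7) = 0 + (17*(-⅓) + 6/7) = 0 + (-17/3 + 6/7) = 0 - 101/21 = -101/21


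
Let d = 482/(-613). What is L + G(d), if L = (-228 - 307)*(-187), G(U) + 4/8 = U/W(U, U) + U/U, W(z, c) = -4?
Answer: 61328012/613 ≈ 1.0005e+5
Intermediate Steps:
d = -482/613 (d = 482*(-1/613) = -482/613 ≈ -0.78630)
G(U) = 1/2 - U/4 (G(U) = -1/2 + (U/(-4) + U/U) = -1/2 + (U*(-1/4) + 1) = -1/2 + (-U/4 + 1) = -1/2 + (1 - U/4) = 1/2 - U/4)
L = 100045 (L = -535*(-187) = 100045)
L + G(d) = 100045 + (1/2 - 1/4*(-482/613)) = 100045 + (1/2 + 241/1226) = 100045 + 427/613 = 61328012/613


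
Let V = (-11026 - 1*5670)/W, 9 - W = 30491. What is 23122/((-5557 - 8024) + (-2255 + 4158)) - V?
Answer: -224945173/88992199 ≈ -2.5277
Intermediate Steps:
W = -30482 (W = 9 - 1*30491 = 9 - 30491 = -30482)
V = 8348/15241 (V = (-11026 - 1*5670)/(-30482) = (-11026 - 5670)*(-1/30482) = -16696*(-1/30482) = 8348/15241 ≈ 0.54773)
23122/((-5557 - 8024) + (-2255 + 4158)) - V = 23122/((-5557 - 8024) + (-2255 + 4158)) - 1*8348/15241 = 23122/(-13581 + 1903) - 8348/15241 = 23122/(-11678) - 8348/15241 = 23122*(-1/11678) - 8348/15241 = -11561/5839 - 8348/15241 = -224945173/88992199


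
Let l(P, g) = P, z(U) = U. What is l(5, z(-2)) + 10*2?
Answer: 25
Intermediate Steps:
l(5, z(-2)) + 10*2 = 5 + 10*2 = 5 + 20 = 25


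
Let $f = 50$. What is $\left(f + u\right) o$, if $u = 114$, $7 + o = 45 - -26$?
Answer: $10496$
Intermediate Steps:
$o = 64$ ($o = -7 + \left(45 - -26\right) = -7 + \left(45 + 26\right) = -7 + 71 = 64$)
$\left(f + u\right) o = \left(50 + 114\right) 64 = 164 \cdot 64 = 10496$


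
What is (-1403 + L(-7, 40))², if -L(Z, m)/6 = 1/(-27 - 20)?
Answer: 4347424225/2209 ≈ 1.9681e+6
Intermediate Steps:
L(Z, m) = 6/47 (L(Z, m) = -6/(-27 - 20) = -6/(-47) = -6*(-1/47) = 6/47)
(-1403 + L(-7, 40))² = (-1403 + 6/47)² = (-65935/47)² = 4347424225/2209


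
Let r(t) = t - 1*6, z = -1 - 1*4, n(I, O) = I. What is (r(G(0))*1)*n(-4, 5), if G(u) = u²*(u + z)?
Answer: 24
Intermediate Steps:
z = -5 (z = -1 - 4 = -5)
G(u) = u²*(-5 + u) (G(u) = u²*(u - 5) = u²*(-5 + u))
r(t) = -6 + t (r(t) = t - 6 = -6 + t)
(r(G(0))*1)*n(-4, 5) = ((-6 + 0²*(-5 + 0))*1)*(-4) = ((-6 + 0*(-5))*1)*(-4) = ((-6 + 0)*1)*(-4) = -6*1*(-4) = -6*(-4) = 24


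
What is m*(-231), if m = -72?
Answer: 16632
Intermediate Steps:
m*(-231) = -72*(-231) = 16632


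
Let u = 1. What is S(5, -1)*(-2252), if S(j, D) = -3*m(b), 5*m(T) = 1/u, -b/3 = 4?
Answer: 6756/5 ≈ 1351.2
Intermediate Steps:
b = -12 (b = -3*4 = -12)
m(T) = 1/5 (m(T) = (1/5)/1 = (1/5)*1 = 1/5)
S(j, D) = -3/5 (S(j, D) = -3*1/5 = -3/5)
S(5, -1)*(-2252) = -3/5*(-2252) = 6756/5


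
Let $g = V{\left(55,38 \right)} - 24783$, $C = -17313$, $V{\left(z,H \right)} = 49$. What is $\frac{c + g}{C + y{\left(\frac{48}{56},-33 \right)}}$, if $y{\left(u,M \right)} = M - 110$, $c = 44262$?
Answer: $- \frac{2441}{2182} \approx -1.1187$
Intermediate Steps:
$g = -24734$ ($g = 49 - 24783 = -24734$)
$y{\left(u,M \right)} = -110 + M$
$\frac{c + g}{C + y{\left(\frac{48}{56},-33 \right)}} = \frac{44262 - 24734}{-17313 - 143} = \frac{19528}{-17313 - 143} = \frac{19528}{-17456} = 19528 \left(- \frac{1}{17456}\right) = - \frac{2441}{2182}$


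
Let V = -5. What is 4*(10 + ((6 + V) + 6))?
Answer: 68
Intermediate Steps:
4*(10 + ((6 + V) + 6)) = 4*(10 + ((6 - 5) + 6)) = 4*(10 + (1 + 6)) = 4*(10 + 7) = 4*17 = 68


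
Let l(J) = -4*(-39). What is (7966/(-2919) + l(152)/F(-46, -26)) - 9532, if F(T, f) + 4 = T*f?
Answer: -1184826373/124266 ≈ -9534.6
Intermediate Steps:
l(J) = 156
F(T, f) = -4 + T*f
(7966/(-2919) + l(152)/F(-46, -26)) - 9532 = (7966/(-2919) + 156/(-4 - 46*(-26))) - 9532 = (7966*(-1/2919) + 156/(-4 + 1196)) - 9532 = (-1138/417 + 156/1192) - 9532 = (-1138/417 + 156*(1/1192)) - 9532 = (-1138/417 + 39/298) - 9532 = -322861/124266 - 9532 = -1184826373/124266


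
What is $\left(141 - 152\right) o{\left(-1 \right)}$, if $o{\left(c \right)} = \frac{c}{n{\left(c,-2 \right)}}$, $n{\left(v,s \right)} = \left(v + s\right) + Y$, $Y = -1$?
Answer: $- \frac{11}{4} \approx -2.75$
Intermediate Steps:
$n{\left(v,s \right)} = -1 + s + v$ ($n{\left(v,s \right)} = \left(v + s\right) - 1 = \left(s + v\right) - 1 = -1 + s + v$)
$o{\left(c \right)} = \frac{c}{-3 + c}$ ($o{\left(c \right)} = \frac{c}{-1 - 2 + c} = \frac{c}{-3 + c}$)
$\left(141 - 152\right) o{\left(-1 \right)} = \left(141 - 152\right) \left(- \frac{1}{-3 - 1}\right) = - 11 \left(- \frac{1}{-4}\right) = - 11 \left(\left(-1\right) \left(- \frac{1}{4}\right)\right) = \left(-11\right) \frac{1}{4} = - \frac{11}{4}$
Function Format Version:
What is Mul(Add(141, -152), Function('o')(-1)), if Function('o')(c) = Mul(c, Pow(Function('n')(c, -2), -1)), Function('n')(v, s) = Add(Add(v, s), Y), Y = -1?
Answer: Rational(-11, 4) ≈ -2.7500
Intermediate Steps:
Function('n')(v, s) = Add(-1, s, v) (Function('n')(v, s) = Add(Add(v, s), -1) = Add(Add(s, v), -1) = Add(-1, s, v))
Function('o')(c) = Mul(c, Pow(Add(-3, c), -1)) (Function('o')(c) = Mul(c, Pow(Add(-1, -2, c), -1)) = Mul(c, Pow(Add(-3, c), -1)))
Mul(Add(141, -152), Function('o')(-1)) = Mul(Add(141, -152), Mul(-1, Pow(Add(-3, -1), -1))) = Mul(-11, Mul(-1, Pow(-4, -1))) = Mul(-11, Mul(-1, Rational(-1, 4))) = Mul(-11, Rational(1, 4)) = Rational(-11, 4)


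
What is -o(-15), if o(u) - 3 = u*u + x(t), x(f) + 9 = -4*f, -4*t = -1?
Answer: -218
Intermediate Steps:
t = ¼ (t = -¼*(-1) = ¼ ≈ 0.25000)
x(f) = -9 - 4*f
o(u) = -7 + u² (o(u) = 3 + (u*u + (-9 - 4*¼)) = 3 + (u² + (-9 - 1)) = 3 + (u² - 10) = 3 + (-10 + u²) = -7 + u²)
-o(-15) = -(-7 + (-15)²) = -(-7 + 225) = -1*218 = -218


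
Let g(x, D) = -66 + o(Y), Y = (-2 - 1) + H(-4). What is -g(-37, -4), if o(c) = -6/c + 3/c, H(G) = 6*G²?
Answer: 2047/31 ≈ 66.032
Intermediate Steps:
Y = 93 (Y = (-2 - 1) + 6*(-4)² = -3 + 6*16 = -3 + 96 = 93)
o(c) = -3/c
g(x, D) = -2047/31 (g(x, D) = -66 - 3/93 = -66 - 3*1/93 = -66 - 1/31 = -2047/31)
-g(-37, -4) = -1*(-2047/31) = 2047/31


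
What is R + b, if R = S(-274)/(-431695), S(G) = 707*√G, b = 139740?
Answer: 139740 - 707*I*√274/431695 ≈ 1.3974e+5 - 0.027109*I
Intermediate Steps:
R = -707*I*√274/431695 (R = (707*√(-274))/(-431695) = (707*(I*√274))*(-1/431695) = (707*I*√274)*(-1/431695) = -707*I*√274/431695 ≈ -0.027109*I)
R + b = -707*I*√274/431695 + 139740 = 139740 - 707*I*√274/431695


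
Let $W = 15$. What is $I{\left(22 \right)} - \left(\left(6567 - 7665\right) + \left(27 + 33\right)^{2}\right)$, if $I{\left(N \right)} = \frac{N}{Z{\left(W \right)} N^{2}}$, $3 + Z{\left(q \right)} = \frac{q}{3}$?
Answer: $- \frac{110087}{44} \approx -2502.0$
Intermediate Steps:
$Z{\left(q \right)} = -3 + \frac{q}{3}$
$I{\left(N \right)} = \frac{1}{2 N}$ ($I{\left(N \right)} = \frac{N}{\left(-3 + \frac{1}{3} \cdot 15\right) N^{2}} = \frac{N}{\left(-3 + 5\right) N^{2}} = \frac{N}{2 N^{2}} = N \frac{1}{2 N^{2}} = \frac{1}{2 N}$)
$I{\left(22 \right)} - \left(\left(6567 - 7665\right) + \left(27 + 33\right)^{2}\right) = \frac{1}{2 \cdot 22} - \left(\left(6567 - 7665\right) + \left(27 + 33\right)^{2}\right) = \frac{1}{2} \cdot \frac{1}{22} - \left(-1098 + 60^{2}\right) = \frac{1}{44} - \left(-1098 + 3600\right) = \frac{1}{44} - 2502 = - \frac{110087}{44}$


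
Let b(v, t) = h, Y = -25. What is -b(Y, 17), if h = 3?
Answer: -3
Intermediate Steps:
b(v, t) = 3
-b(Y, 17) = -1*3 = -3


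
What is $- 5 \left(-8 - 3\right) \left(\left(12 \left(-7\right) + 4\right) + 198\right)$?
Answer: $6490$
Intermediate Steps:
$- 5 \left(-8 - 3\right) \left(\left(12 \left(-7\right) + 4\right) + 198\right) = \left(-5\right) \left(-11\right) \left(\left(-84 + 4\right) + 198\right) = 55 \left(-80 + 198\right) = 55 \cdot 118 = 6490$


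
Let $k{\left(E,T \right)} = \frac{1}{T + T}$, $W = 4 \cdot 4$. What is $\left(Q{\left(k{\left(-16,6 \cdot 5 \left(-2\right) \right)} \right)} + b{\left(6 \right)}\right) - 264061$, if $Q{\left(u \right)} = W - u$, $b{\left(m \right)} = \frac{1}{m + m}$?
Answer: $- \frac{31685389}{120} \approx -2.6405 \cdot 10^{5}$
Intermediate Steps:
$b{\left(m \right)} = \frac{1}{2 m}$
$W = 16$
$k{\left(E,T \right)} = \frac{1}{2 T}$
$Q{\left(u \right)} = 16 - u$
$\left(Q{\left(k{\left(-16,6 \cdot 5 \left(-2\right) \right)} \right)} + b{\left(6 \right)}\right) - 264061 = \left(\left(16 - \frac{1}{2 \cdot 6 \cdot 5 \left(-2\right)}\right) + \frac{1}{2 \cdot 6}\right) - 264061 = \left(\left(16 - \frac{1}{2 \cdot 30 \left(-2\right)}\right) + \frac{1}{2} \cdot \frac{1}{6}\right) - 264061 = \left(\left(16 - \frac{1}{2 \left(-60\right)}\right) + \frac{1}{12}\right) - 264061 = \left(\left(16 - \frac{1}{2} \left(- \frac{1}{60}\right)\right) + \frac{1}{12}\right) - 264061 = \left(\left(16 - - \frac{1}{120}\right) + \frac{1}{12}\right) - 264061 = \left(\left(16 + \frac{1}{120}\right) + \frac{1}{12}\right) - 264061 = \left(\frac{1921}{120} + \frac{1}{12}\right) - 264061 = \frac{1931}{120} - 264061 = - \frac{31685389}{120}$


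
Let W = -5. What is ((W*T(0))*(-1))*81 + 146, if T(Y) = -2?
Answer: -664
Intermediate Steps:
((W*T(0))*(-1))*81 + 146 = (-5*(-2)*(-1))*81 + 146 = (10*(-1))*81 + 146 = -10*81 + 146 = -810 + 146 = -664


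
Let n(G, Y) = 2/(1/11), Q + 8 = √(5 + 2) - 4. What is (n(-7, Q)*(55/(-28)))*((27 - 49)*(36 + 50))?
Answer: 572330/7 ≈ 81761.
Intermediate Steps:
Q = -12 + √7 (Q = -8 + (√(5 + 2) - 4) = -8 + (√7 - 4) = -8 + (-4 + √7) = -12 + √7 ≈ -9.3542)
n(G, Y) = 22 (n(G, Y) = 2/(1/11) = 2*11 = 22)
(n(-7, Q)*(55/(-28)))*((27 - 49)*(36 + 50)) = (22*(55/(-28)))*((27 - 49)*(36 + 50)) = (22*(55*(-1/28)))*(-22*86) = (22*(-55/28))*(-1892) = -605/14*(-1892) = 572330/7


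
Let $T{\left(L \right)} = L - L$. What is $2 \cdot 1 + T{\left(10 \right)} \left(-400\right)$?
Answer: $2$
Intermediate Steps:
$T{\left(L \right)} = 0$
$2 \cdot 1 + T{\left(10 \right)} \left(-400\right) = 2 \cdot 1 + 0 \left(-400\right) = 2 + 0 = 2$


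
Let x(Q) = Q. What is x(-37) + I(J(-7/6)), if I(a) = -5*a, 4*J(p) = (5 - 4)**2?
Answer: -153/4 ≈ -38.250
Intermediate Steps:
J(p) = 1/4 (J(p) = (5 - 4)**2/4 = (1/4)*1**2 = (1/4)*1 = 1/4)
x(-37) + I(J(-7/6)) = -37 - 5*1/4 = -37 - 5/4 = -153/4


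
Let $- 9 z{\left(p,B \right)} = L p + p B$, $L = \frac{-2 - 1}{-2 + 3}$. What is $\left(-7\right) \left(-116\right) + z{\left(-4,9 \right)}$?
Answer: $\frac{2444}{3} \approx 814.67$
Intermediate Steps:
$L = -3$ ($L = - \frac{3}{1} = \left(-3\right) 1 = -3$)
$z{\left(p,B \right)} = \frac{p}{3} - \frac{B p}{9}$ ($z{\left(p,B \right)} = - \frac{- 3 p + p B}{9} = - \frac{- 3 p + B p}{9} = \frac{p}{3} - \frac{B p}{9}$)
$\left(-7\right) \left(-116\right) + z{\left(-4,9 \right)} = \left(-7\right) \left(-116\right) + \frac{1}{9} \left(-4\right) \left(3 - 9\right) = 812 + \frac{1}{9} \left(-4\right) \left(3 - 9\right) = 812 + \frac{1}{9} \left(-4\right) \left(-6\right) = 812 + \frac{8}{3} = \frac{2444}{3}$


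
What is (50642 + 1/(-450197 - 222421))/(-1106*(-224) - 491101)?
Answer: -34062720755/163686298626 ≈ -0.20810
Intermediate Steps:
(50642 + 1/(-450197 - 222421))/(-1106*(-224) - 491101) = (50642 + 1/(-672618))/(247744 - 491101) = (50642 - 1/672618)/(-243357) = (34062720755/672618)*(-1/243357) = -34062720755/163686298626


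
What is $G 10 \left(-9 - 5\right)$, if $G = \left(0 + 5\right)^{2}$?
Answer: $-3500$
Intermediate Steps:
$G = 25$ ($G = 5^{2} = 25$)
$G 10 \left(-9 - 5\right) = 25 \cdot 10 \left(-9 - 5\right) = 25 \cdot 10 \left(-14\right) = 25 \left(-140\right) = -3500$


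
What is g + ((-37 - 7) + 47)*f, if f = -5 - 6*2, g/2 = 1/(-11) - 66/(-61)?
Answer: -32891/671 ≈ -49.018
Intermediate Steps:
g = 1330/671 (g = 2*(1/(-11) - 66/(-61)) = 2*(1*(-1/11) - 66*(-1/61)) = 2*(-1/11 + 66/61) = 2*(665/671) = 1330/671 ≈ 1.9821)
f = -17 (f = -5 - 12 = -17)
g + ((-37 - 7) + 47)*f = 1330/671 + ((-37 - 7) + 47)*(-17) = 1330/671 + (-44 + 47)*(-17) = 1330/671 + 3*(-17) = 1330/671 - 51 = -32891/671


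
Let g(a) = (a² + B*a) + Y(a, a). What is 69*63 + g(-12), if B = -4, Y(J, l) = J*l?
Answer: 4683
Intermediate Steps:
g(a) = -4*a + 2*a² (g(a) = (a² - 4*a) + a*a = (a² - 4*a) + a² = -4*a + 2*a²)
69*63 + g(-12) = 69*63 + 2*(-12)*(-2 - 12) = 4347 + 2*(-12)*(-14) = 4347 + 336 = 4683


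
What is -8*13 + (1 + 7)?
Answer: -96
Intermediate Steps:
-8*13 + (1 + 7) = -104 + 8 = -96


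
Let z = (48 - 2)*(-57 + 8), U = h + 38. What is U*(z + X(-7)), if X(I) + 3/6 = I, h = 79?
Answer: -529191/2 ≈ -2.6460e+5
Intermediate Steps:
X(I) = -1/2 + I
U = 117 (U = 79 + 38 = 117)
z = -2254 (z = 46*(-49) = -2254)
U*(z + X(-7)) = 117*(-2254 + (-1/2 - 7)) = 117*(-2254 - 15/2) = 117*(-4523/2) = -529191/2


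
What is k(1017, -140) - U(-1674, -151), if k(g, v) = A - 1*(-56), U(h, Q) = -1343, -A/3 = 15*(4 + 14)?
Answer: 589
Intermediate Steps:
A = -810 (A = -45*(4 + 14) = -45*18 = -3*270 = -810)
k(g, v) = -754 (k(g, v) = -810 - 1*(-56) = -810 + 56 = -754)
k(1017, -140) - U(-1674, -151) = -754 - 1*(-1343) = -754 + 1343 = 589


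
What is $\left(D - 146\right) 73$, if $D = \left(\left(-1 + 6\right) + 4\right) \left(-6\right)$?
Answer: $-14600$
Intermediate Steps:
$D = -54$ ($D = \left(5 + 4\right) \left(-6\right) = 9 \left(-6\right) = -54$)
$\left(D - 146\right) 73 = \left(-54 - 146\right) 73 = \left(-200\right) 73 = -14600$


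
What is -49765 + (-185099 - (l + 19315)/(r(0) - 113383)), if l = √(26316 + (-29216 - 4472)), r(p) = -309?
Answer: -26702138573/113692 + I*√1843/56846 ≈ -2.3486e+5 + 0.0007552*I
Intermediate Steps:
l = 2*I*√1843 (l = √(26316 - 33688) = √(-7372) = 2*I*√1843 ≈ 85.86*I)
-49765 + (-185099 - (l + 19315)/(r(0) - 113383)) = -49765 + (-185099 - (2*I*√1843 + 19315)/(-309 - 113383)) = -49765 + (-185099 - (19315 + 2*I*√1843)/(-113692)) = -49765 + (-185099 - (19315 + 2*I*√1843)*(-1)/113692) = -49765 + (-185099 - (-19315/113692 - I*√1843/56846)) = -49765 + (-185099 + (19315/113692 + I*√1843/56846)) = -49765 + (-21044256193/113692 + I*√1843/56846) = -26702138573/113692 + I*√1843/56846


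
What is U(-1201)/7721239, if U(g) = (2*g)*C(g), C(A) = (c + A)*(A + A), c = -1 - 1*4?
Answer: -6958142424/7721239 ≈ -901.17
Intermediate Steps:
c = -5 (c = -1 - 4 = -5)
C(A) = 2*A*(-5 + A) (C(A) = (-5 + A)*(A + A) = (-5 + A)*(2*A) = 2*A*(-5 + A))
U(g) = 4*g²*(-5 + g) (U(g) = (2*g)*(2*g*(-5 + g)) = 4*g²*(-5 + g))
U(-1201)/7721239 = (4*(-1201)²*(-5 - 1201))/7721239 = (4*1442401*(-1206))*(1/7721239) = -6958142424*1/7721239 = -6958142424/7721239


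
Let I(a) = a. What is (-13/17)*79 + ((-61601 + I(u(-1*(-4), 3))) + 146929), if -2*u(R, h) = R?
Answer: 1449515/17 ≈ 85266.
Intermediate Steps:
u(R, h) = -R/2
(-13/17)*79 + ((-61601 + I(u(-1*(-4), 3))) + 146929) = (-13/17)*79 + ((-61601 - (-1)*(-4)/2) + 146929) = ((1/17)*(-13))*79 + ((-61601 - 1/2*4) + 146929) = -13/17*79 + ((-61601 - 2) + 146929) = -1027/17 + (-61603 + 146929) = -1027/17 + 85326 = 1449515/17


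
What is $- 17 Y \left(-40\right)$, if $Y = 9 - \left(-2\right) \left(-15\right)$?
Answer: $-14280$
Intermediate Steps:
$Y = -21$ ($Y = 9 - 30 = -21$)
$- 17 Y \left(-40\right) = \left(-17\right) \left(-21\right) \left(-40\right) = 357 \left(-40\right) = -14280$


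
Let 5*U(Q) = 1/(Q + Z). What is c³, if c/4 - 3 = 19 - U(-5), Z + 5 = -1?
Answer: 113661243584/166375 ≈ 6.8316e+5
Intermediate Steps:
Z = -6 (Z = -5 - 1 = -6)
U(Q) = 1/(5*(-6 + Q)) (U(Q) = 1/(5*(Q - 6)) = 1/(5*(-6 + Q)))
c = 4844/55 (c = 12 + 4*(19 - 1/(5*(-6 - 5))) = 12 + 4*(19 - 1/(5*(-11))) = 12 + 4*(19 - (-1)/(5*11)) = 12 + 4*(19 - 1*(-1/55)) = 12 + 4*(19 + 1/55) = 12 + 4*(1046/55) = 12 + 4184/55 = 4844/55 ≈ 88.073)
c³ = (4844/55)³ = 113661243584/166375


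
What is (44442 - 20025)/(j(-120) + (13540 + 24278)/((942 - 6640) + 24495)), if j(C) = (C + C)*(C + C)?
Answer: 50996261/120305002 ≈ 0.42389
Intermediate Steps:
j(C) = 4*C**2 (j(C) = (2*C)*(2*C) = 4*C**2)
(44442 - 20025)/(j(-120) + (13540 + 24278)/((942 - 6640) + 24495)) = (44442 - 20025)/(4*(-120)**2 + (13540 + 24278)/((942 - 6640) + 24495)) = 24417/(4*14400 + 37818/(-5698 + 24495)) = 24417/(57600 + 37818/18797) = 24417/(1082745018/18797) = 24417*(18797/1082745018) = 50996261/120305002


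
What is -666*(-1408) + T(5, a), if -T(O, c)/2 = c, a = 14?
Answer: 937700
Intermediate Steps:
T(O, c) = -2*c
-666*(-1408) + T(5, a) = -666*(-1408) - 2*14 = 937728 - 28 = 937700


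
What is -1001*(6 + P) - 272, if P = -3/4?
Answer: -22109/4 ≈ -5527.3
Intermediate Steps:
P = -¾ (P = -3*¼ = -¾ ≈ -0.75000)
-1001*(6 + P) - 272 = -1001*(6 - ¾) - 272 = -1001*21/4 - 272 = -91*231/4 - 272 = -21021/4 - 272 = -22109/4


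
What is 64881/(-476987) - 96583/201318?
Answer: -59130548579/96026068866 ≈ -0.61578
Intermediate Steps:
64881/(-476987) - 96583/201318 = 64881*(-1/476987) - 96583*1/201318 = -64881/476987 - 96583/201318 = -59130548579/96026068866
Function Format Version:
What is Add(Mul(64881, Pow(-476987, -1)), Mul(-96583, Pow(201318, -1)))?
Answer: Rational(-59130548579, 96026068866) ≈ -0.61578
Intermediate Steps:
Add(Mul(64881, Pow(-476987, -1)), Mul(-96583, Pow(201318, -1))) = Add(Mul(64881, Rational(-1, 476987)), Mul(-96583, Rational(1, 201318))) = Add(Rational(-64881, 476987), Rational(-96583, 201318)) = Rational(-59130548579, 96026068866)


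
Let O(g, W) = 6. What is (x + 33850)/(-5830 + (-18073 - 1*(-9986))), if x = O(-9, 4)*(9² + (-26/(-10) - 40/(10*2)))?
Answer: -171698/69585 ≈ -2.4675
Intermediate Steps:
x = 2448/5 (x = 6*(9² + (-26/(-10) - 40/(10*2))) = 6*(81 + (-26*(-⅒) - 40/20)) = 6*(81 + (13/5 - 40*1/20)) = 6*(81 + (13/5 - 2)) = 6*(81 + ⅗) = 6*(408/5) = 2448/5 ≈ 489.60)
(x + 33850)/(-5830 + (-18073 - 1*(-9986))) = (2448/5 + 33850)/(-5830 + (-18073 - 1*(-9986))) = 171698/(5*(-5830 + (-18073 + 9986))) = 171698/(5*(-5830 - 8087)) = (171698/5)/(-13917) = (171698/5)*(-1/13917) = -171698/69585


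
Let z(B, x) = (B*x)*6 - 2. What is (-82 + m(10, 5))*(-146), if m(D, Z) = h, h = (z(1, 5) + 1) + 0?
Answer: 7738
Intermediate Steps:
z(B, x) = -2 + 6*B*x (z(B, x) = 6*B*x - 2 = -2 + 6*B*x)
h = 29 (h = ((-2 + 6*1*5) + 1) + 0 = ((-2 + 30) + 1) + 0 = (28 + 1) + 0 = 29 + 0 = 29)
m(D, Z) = 29
(-82 + m(10, 5))*(-146) = (-82 + 29)*(-146) = -53*(-146) = 7738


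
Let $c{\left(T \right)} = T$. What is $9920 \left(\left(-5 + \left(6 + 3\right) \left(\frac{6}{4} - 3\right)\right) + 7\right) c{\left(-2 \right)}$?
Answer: $228160$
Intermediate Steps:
$9920 \left(\left(-5 + \left(6 + 3\right) \left(\frac{6}{4} - 3\right)\right) + 7\right) c{\left(-2 \right)} = 9920 \left(\left(-5 + \left(6 + 3\right) \left(\frac{6}{4} - 3\right)\right) + 7\right) \left(-2\right) = 9920 \left(\left(-5 + 9 \left(6 \cdot \frac{1}{4} - 3\right)\right) + 7\right) \left(-2\right) = 9920 \left(\left(-5 + 9 \left(\frac{3}{2} - 3\right)\right) + 7\right) \left(-2\right) = 9920 \left(\left(-5 + 9 \left(- \frac{3}{2}\right)\right) + 7\right) \left(-2\right) = 9920 \left(\left(-5 - \frac{27}{2}\right) + 7\right) \left(-2\right) = 9920 \left(- \frac{37}{2} + 7\right) \left(-2\right) = 9920 \left(\left(- \frac{23}{2}\right) \left(-2\right)\right) = 9920 \cdot 23 = 228160$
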